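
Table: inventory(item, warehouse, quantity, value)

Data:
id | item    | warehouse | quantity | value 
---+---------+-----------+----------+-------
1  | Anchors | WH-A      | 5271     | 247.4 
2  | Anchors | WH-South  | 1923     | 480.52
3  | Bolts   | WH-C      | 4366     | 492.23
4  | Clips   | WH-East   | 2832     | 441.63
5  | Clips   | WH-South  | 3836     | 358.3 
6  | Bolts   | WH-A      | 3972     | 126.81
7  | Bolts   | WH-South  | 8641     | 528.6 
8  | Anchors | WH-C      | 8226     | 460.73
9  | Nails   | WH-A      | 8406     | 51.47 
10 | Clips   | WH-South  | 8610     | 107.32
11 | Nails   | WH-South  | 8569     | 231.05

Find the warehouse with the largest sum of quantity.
SELECT warehouse, SUM(quantity) as val
FROM inventory
GROUP BY warehouse
ORDER BY val DESC
LIMIT 1

Result: WH-South with sum(quantity) = 31579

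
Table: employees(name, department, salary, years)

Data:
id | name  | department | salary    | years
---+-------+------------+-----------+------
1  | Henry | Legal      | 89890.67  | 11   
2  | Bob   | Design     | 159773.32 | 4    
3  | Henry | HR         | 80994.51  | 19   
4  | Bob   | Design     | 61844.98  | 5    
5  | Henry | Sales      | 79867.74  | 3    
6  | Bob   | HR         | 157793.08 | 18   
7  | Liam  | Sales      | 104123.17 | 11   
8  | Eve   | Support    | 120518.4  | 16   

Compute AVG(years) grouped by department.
SELECT department, AVG(years) as result
FROM employees
GROUP BY department

Result:
  Design: 4.50
  HR: 18.50
  Legal: 11.00
  Sales: 7.00
  Support: 16.00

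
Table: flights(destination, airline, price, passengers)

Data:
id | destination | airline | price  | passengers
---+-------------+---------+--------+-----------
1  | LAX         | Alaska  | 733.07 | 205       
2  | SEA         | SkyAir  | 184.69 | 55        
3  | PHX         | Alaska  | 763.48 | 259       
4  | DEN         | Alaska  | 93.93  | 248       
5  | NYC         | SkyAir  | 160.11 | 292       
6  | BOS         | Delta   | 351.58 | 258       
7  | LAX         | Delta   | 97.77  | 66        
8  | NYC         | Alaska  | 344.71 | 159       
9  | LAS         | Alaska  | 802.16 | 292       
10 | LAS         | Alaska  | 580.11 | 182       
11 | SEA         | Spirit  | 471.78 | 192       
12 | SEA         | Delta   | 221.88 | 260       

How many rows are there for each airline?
SELECT airline, COUNT(*) as count
FROM flights
GROUP BY airline

Result:
  Alaska: 6
  Delta: 3
  SkyAir: 2
  Spirit: 1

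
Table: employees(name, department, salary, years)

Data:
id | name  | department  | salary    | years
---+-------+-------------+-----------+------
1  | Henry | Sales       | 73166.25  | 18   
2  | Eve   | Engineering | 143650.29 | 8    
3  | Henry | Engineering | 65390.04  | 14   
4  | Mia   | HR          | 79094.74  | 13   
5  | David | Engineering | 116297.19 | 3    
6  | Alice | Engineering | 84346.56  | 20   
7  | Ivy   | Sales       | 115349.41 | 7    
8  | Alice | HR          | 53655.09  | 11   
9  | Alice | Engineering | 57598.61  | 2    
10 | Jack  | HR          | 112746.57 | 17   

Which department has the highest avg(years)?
SELECT department, AVG(years) as val
FROM employees
GROUP BY department
ORDER BY val DESC
LIMIT 1

Result: HR with avg(years) = 13.67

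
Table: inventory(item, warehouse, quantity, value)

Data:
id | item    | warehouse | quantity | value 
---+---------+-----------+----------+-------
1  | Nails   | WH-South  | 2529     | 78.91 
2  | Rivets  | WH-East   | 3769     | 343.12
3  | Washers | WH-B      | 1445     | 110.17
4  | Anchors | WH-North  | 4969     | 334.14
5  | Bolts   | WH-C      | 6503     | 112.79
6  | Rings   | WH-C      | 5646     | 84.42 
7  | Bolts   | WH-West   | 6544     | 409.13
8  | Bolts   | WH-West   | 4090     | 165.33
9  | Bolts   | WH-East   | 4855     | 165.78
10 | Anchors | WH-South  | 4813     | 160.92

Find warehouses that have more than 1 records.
SELECT warehouse, COUNT(*) as cnt
FROM inventory
GROUP BY warehouse
HAVING COUNT(*) > 1

Result:
  WH-C: 2
  WH-East: 2
  WH-South: 2
  WH-West: 2

Note: HAVING filters groups after aggregation, WHERE filters rows before.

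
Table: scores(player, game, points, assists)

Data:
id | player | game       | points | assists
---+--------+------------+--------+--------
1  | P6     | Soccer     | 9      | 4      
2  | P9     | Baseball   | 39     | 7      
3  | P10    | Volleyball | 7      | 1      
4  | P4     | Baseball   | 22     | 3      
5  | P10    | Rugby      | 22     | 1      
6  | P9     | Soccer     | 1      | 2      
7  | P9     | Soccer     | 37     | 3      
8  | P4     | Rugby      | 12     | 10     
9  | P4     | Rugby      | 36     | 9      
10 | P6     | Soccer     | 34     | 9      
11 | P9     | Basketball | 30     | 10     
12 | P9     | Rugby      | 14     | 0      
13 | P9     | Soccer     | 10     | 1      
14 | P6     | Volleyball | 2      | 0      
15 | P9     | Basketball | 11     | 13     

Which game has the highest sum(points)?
SELECT game, SUM(points) as val
FROM scores
GROUP BY game
ORDER BY val DESC
LIMIT 1

Result: Soccer with sum(points) = 91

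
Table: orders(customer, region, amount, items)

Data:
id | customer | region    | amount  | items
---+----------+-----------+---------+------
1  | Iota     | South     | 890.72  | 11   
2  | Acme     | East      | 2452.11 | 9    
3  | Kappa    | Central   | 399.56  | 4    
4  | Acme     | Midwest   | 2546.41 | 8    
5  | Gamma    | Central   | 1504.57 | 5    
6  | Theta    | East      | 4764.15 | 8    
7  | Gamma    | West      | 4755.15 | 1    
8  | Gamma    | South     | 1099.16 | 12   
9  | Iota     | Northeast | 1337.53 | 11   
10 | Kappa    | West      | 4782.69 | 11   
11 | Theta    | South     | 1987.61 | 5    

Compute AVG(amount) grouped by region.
SELECT region, AVG(amount) as result
FROM orders
GROUP BY region

Result:
  Central: 952.07
  East: 3608.13
  Midwest: 2546.41
  Northeast: 1337.53
  South: 1325.83
  West: 4768.92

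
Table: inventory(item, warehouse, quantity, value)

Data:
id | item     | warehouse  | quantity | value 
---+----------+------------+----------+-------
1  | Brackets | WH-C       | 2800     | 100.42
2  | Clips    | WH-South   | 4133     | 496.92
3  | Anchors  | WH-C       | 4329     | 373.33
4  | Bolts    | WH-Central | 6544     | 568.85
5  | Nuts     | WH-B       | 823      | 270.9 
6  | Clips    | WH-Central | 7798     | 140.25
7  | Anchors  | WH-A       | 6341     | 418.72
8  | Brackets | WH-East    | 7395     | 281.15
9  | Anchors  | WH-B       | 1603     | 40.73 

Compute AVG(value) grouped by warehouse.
SELECT warehouse, AVG(value) as result
FROM inventory
GROUP BY warehouse

Result:
  WH-A: 418.72
  WH-B: 155.82
  WH-C: 236.88
  WH-Central: 354.55
  WH-East: 281.15
  WH-South: 496.92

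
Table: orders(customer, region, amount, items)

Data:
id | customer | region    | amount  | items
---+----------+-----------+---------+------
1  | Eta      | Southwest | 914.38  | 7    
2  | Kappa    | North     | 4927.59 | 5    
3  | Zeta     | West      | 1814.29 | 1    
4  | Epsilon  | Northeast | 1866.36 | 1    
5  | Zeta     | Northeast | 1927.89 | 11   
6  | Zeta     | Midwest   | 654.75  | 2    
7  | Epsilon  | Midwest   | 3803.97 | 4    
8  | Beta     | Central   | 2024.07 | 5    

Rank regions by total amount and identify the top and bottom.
SELECT region, SUM(amount)
FROM orders
GROUP BY region
ORDER BY SUM(amount)

All groups:
  Southwest: 914.38
  West: 1814.29
  Central: 2024.07
  Northeast: 3794.25
  Midwest: 4458.72
  North: 4927.59

Highest: North (4927.59)
Lowest: Southwest (914.38)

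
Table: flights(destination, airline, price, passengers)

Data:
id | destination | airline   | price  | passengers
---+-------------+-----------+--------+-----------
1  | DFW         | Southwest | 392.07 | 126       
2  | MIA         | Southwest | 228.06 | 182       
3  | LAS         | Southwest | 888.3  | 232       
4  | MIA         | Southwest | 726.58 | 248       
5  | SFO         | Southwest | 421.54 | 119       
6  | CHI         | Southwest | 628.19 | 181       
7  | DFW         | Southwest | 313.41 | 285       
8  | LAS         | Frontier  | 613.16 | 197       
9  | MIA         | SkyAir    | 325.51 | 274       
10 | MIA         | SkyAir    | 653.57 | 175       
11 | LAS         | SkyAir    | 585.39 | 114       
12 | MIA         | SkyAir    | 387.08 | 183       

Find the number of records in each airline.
SELECT airline, COUNT(*) as count
FROM flights
GROUP BY airline

Result:
  Frontier: 1
  SkyAir: 4
  Southwest: 7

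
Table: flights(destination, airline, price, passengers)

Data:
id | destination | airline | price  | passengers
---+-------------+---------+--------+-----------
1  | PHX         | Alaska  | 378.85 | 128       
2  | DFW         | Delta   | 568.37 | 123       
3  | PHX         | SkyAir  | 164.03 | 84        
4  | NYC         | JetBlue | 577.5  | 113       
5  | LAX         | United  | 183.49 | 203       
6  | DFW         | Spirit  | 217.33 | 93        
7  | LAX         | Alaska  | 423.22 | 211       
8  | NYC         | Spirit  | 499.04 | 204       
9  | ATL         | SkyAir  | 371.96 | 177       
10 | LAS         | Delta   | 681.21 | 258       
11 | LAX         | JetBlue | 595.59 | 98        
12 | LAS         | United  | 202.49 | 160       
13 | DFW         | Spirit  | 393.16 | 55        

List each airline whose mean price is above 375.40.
SELECT airline, AVG(price)
FROM flights
GROUP BY airline
HAVING AVG(price) > 375.40

Result:
  Alaska: avg=401.04
  Delta: avg=624.79
  JetBlue: avg=586.55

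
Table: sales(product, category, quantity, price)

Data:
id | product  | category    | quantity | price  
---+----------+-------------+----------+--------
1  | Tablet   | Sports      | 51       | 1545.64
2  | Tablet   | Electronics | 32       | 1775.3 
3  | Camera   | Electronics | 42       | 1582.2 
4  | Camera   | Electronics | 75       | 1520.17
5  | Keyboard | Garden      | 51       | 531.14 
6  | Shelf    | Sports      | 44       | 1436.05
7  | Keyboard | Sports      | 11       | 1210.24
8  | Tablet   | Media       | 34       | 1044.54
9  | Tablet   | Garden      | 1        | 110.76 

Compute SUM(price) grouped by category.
SELECT category, SUM(price) as result
FROM sales
GROUP BY category

Result:
  Electronics: 4877.67
  Garden: 641.90
  Media: 1044.54
  Sports: 4191.93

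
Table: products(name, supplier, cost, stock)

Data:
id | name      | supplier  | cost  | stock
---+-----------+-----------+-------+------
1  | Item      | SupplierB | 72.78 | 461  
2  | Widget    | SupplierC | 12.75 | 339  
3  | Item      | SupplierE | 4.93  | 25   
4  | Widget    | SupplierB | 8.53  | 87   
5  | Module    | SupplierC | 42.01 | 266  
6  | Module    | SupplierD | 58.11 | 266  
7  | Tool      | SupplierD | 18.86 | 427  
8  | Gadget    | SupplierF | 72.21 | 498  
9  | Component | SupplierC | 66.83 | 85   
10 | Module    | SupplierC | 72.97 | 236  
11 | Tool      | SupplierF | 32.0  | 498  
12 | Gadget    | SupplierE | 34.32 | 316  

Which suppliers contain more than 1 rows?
SELECT supplier, COUNT(*) as cnt
FROM products
GROUP BY supplier
HAVING COUNT(*) > 1

Result:
  SupplierB: 2
  SupplierC: 4
  SupplierD: 2
  SupplierE: 2
  SupplierF: 2

Note: HAVING filters groups after aggregation, WHERE filters rows before.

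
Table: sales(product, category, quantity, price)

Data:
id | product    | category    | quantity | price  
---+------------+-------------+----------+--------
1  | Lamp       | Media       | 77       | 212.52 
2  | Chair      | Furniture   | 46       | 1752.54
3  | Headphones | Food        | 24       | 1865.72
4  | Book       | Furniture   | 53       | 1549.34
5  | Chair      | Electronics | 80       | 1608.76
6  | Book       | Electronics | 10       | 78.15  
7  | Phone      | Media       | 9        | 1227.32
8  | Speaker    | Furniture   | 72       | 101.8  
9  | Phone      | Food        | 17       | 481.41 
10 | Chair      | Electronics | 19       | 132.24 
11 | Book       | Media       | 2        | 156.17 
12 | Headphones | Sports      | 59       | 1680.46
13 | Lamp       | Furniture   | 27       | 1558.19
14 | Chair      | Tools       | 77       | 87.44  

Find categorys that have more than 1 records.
SELECT category, COUNT(*) as cnt
FROM sales
GROUP BY category
HAVING COUNT(*) > 1

Result:
  Electronics: 3
  Food: 2
  Furniture: 4
  Media: 3

Note: HAVING filters groups after aggregation, WHERE filters rows before.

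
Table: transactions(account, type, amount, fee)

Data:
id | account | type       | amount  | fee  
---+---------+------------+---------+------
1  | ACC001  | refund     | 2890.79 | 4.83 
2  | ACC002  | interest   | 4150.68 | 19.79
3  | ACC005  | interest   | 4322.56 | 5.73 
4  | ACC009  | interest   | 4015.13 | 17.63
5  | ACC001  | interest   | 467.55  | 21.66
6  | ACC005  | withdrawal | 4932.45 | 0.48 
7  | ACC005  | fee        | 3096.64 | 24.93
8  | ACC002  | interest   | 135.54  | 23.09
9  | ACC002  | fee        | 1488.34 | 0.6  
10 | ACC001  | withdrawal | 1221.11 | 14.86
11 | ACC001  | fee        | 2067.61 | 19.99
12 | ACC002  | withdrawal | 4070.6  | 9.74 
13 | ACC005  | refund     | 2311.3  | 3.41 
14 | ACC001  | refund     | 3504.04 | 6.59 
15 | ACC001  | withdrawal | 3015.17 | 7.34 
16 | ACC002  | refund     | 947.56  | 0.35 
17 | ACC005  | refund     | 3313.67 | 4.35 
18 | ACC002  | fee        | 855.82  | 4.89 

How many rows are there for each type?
SELECT type, COUNT(*) as count
FROM transactions
GROUP BY type

Result:
  fee: 4
  interest: 5
  refund: 5
  withdrawal: 4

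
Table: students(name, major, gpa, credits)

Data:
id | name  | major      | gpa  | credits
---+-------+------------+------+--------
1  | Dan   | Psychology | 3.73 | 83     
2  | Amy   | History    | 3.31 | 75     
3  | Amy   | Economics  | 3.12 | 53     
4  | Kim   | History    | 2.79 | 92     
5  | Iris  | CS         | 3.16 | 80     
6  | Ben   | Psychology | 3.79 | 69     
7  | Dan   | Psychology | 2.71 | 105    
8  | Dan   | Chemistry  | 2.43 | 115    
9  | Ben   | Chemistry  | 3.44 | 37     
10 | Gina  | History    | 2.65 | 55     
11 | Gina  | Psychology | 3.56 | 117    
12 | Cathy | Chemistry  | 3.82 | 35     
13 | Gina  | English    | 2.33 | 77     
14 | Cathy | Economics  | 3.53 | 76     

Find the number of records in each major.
SELECT major, COUNT(*) as count
FROM students
GROUP BY major

Result:
  CS: 1
  Chemistry: 3
  Economics: 2
  English: 1
  History: 3
  Psychology: 4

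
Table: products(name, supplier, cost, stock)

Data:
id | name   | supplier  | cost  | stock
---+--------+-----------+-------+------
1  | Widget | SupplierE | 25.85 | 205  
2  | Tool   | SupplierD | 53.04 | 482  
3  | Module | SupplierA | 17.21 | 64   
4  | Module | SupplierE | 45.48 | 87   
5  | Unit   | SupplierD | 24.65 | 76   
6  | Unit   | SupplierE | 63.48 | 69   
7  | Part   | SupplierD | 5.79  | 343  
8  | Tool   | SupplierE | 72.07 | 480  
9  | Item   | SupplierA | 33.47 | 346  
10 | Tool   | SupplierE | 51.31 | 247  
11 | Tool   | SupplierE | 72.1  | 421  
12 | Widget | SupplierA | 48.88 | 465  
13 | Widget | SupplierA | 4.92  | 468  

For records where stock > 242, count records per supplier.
SELECT supplier, COUNT(*)
FROM products
WHERE stock > 242
GROUP BY supplier

Note: WHERE filters rows before grouping.

Result:
  SupplierA: 3
  SupplierD: 2
  SupplierE: 3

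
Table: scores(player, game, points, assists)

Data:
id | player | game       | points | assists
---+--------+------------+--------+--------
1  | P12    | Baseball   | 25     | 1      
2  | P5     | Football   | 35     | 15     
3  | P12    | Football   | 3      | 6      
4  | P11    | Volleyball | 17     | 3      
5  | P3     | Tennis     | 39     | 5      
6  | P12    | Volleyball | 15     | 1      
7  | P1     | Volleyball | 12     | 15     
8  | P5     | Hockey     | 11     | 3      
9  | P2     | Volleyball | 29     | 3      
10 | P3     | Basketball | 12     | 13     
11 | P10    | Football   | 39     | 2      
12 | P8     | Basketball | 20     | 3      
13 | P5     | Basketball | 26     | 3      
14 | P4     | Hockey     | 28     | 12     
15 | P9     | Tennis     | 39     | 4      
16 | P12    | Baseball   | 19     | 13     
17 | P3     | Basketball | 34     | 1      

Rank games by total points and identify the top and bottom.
SELECT game, SUM(points)
FROM scores
GROUP BY game
ORDER BY SUM(points)

All groups:
  Hockey: 39
  Baseball: 44
  Volleyball: 73
  Football: 77
  Tennis: 78
  Basketball: 92

Highest: Basketball (92)
Lowest: Hockey (39)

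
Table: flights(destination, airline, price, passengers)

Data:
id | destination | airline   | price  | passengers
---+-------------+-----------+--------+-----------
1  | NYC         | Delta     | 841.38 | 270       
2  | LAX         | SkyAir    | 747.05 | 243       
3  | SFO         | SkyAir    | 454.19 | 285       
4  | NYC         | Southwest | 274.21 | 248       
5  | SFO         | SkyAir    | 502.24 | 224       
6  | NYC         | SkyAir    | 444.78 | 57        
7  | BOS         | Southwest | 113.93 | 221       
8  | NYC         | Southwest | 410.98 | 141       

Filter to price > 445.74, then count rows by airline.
SELECT airline, COUNT(*)
FROM flights
WHERE price > 445.74
GROUP BY airline

Note: WHERE filters rows before grouping.

Result:
  Delta: 1
  SkyAir: 3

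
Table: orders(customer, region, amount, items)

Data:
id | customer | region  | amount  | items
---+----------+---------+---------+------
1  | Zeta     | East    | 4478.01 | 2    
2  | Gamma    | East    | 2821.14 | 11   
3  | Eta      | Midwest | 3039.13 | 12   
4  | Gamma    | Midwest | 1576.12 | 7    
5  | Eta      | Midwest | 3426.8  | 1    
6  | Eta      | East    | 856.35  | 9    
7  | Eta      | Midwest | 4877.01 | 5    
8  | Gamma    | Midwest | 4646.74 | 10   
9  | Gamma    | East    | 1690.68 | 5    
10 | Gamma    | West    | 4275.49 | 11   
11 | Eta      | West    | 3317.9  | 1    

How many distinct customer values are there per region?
SELECT region, COUNT(DISTINCT customer)
FROM orders
GROUP BY region

Result:
  East: 3 distinct
  Midwest: 2 distinct
  West: 2 distinct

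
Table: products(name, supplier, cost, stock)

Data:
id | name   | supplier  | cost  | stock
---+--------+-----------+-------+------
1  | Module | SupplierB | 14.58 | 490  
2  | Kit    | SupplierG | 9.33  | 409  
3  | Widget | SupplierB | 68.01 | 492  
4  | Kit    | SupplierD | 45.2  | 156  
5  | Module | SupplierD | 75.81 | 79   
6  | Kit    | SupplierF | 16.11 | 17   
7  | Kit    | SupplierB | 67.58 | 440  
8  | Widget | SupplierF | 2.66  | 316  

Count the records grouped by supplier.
SELECT supplier, COUNT(*) as count
FROM products
GROUP BY supplier

Result:
  SupplierB: 3
  SupplierD: 2
  SupplierF: 2
  SupplierG: 1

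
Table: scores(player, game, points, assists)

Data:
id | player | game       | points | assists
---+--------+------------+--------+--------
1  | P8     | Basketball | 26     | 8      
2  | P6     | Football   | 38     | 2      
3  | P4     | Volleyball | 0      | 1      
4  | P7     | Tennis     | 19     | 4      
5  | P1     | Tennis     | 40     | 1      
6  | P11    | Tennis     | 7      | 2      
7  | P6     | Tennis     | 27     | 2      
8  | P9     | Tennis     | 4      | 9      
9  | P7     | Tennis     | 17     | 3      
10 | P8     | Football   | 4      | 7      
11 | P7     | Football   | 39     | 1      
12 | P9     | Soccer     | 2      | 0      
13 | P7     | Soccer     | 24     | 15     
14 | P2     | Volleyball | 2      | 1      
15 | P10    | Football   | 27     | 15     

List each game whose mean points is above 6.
SELECT game, AVG(points)
FROM scores
GROUP BY game
HAVING AVG(points) > 6

Result:
  Basketball: avg=26.00
  Football: avg=27.00
  Soccer: avg=13.00
  Tennis: avg=19.00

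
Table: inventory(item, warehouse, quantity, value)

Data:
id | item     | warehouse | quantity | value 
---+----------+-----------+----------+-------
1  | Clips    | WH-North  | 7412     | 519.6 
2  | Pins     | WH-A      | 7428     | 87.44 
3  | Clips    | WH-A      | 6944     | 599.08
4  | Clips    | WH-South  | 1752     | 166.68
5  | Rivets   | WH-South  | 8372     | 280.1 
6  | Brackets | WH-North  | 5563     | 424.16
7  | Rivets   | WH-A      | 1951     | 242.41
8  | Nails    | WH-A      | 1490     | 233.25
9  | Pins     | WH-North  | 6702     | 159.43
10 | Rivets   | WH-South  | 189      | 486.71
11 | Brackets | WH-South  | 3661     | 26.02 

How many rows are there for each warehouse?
SELECT warehouse, COUNT(*) as count
FROM inventory
GROUP BY warehouse

Result:
  WH-A: 4
  WH-North: 3
  WH-South: 4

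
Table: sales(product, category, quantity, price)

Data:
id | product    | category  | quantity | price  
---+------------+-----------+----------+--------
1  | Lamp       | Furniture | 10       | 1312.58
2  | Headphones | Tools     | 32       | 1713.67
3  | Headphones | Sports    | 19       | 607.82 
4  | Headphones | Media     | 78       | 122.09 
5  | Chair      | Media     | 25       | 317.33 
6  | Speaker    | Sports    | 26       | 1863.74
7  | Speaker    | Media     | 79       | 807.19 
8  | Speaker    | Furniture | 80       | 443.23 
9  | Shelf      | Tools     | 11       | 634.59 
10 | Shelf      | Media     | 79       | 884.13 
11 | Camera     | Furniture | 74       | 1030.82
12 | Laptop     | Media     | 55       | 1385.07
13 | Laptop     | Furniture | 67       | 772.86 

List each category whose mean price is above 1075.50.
SELECT category, AVG(price)
FROM sales
GROUP BY category
HAVING AVG(price) > 1075.50

Result:
  Sports: avg=1235.78
  Tools: avg=1174.13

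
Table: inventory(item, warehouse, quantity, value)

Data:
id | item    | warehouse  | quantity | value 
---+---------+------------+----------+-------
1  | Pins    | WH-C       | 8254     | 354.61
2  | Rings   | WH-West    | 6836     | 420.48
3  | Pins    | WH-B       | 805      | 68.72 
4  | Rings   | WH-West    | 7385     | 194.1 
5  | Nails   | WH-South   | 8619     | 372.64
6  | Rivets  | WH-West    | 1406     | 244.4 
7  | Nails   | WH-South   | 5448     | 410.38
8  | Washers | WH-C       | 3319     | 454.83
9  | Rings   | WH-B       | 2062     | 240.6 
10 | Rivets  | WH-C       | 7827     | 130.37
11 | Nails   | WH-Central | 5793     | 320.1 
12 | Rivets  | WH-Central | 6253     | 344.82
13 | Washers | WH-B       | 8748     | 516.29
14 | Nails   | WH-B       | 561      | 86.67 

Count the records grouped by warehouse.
SELECT warehouse, COUNT(*) as count
FROM inventory
GROUP BY warehouse

Result:
  WH-B: 4
  WH-C: 3
  WH-Central: 2
  WH-South: 2
  WH-West: 3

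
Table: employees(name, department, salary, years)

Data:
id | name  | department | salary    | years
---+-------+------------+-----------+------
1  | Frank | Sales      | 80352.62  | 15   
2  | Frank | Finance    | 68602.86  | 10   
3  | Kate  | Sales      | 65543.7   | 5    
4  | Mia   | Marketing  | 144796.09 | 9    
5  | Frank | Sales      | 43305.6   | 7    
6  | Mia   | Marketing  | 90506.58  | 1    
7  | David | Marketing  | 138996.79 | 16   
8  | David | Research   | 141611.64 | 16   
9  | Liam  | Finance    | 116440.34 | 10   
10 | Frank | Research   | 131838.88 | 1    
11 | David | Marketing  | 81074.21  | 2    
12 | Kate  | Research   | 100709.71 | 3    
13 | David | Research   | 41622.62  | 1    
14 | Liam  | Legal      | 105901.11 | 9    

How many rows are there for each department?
SELECT department, COUNT(*) as count
FROM employees
GROUP BY department

Result:
  Finance: 2
  Legal: 1
  Marketing: 4
  Research: 4
  Sales: 3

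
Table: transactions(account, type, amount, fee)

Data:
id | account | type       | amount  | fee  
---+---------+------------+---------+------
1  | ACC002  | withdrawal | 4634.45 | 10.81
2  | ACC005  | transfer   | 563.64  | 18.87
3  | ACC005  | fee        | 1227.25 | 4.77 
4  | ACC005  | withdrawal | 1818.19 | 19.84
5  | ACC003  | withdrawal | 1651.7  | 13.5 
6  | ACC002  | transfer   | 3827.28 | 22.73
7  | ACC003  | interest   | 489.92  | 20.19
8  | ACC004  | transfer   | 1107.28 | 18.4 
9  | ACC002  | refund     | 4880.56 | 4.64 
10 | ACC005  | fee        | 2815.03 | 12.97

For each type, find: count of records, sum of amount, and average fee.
SELECT type,
       COUNT(*) as cnt,
       SUM(amount) as total_amount,
       AVG(fee) as avg_fee
FROM transactions
GROUP BY type

Result:
  fee: 2 records, 4042.28 total amount, 8.87 avg fee
  interest: 1 records, 489.92 total amount, 20.19 avg fee
  refund: 1 records, 4880.56 total amount, 4.64 avg fee
  transfer: 3 records, 5498.20 total amount, 20.00 avg fee
  withdrawal: 3 records, 8104.34 total amount, 14.72 avg fee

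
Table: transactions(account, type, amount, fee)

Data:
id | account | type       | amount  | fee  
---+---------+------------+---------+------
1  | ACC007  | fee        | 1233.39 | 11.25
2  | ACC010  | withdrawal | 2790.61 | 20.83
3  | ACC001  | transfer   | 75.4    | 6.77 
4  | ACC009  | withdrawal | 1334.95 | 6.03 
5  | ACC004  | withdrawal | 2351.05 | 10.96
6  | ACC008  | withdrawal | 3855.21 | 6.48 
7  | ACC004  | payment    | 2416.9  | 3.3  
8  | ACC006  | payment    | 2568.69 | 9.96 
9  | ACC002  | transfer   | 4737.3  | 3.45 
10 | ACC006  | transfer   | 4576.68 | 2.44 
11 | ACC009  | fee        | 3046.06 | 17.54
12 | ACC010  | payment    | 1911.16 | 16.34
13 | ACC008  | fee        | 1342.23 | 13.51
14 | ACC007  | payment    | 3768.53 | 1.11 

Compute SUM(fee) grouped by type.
SELECT type, SUM(fee) as result
FROM transactions
GROUP BY type

Result:
  fee: 42.30
  payment: 30.71
  transfer: 12.66
  withdrawal: 44.30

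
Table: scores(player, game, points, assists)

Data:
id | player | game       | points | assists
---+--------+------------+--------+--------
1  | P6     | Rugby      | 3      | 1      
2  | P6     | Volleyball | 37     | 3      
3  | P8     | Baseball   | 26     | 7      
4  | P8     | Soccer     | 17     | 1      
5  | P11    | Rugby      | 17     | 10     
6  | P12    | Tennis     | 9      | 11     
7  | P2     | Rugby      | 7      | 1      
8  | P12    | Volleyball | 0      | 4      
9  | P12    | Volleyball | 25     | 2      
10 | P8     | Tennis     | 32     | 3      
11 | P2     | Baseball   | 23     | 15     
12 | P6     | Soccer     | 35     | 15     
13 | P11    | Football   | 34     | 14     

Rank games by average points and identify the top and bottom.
SELECT game, AVG(points)
FROM scores
GROUP BY game
ORDER BY AVG(points)

All groups:
  Rugby: 9.00
  Tennis: 20.50
  Volleyball: 20.67
  Baseball: 24.50
  Soccer: 26.00
  Football: 34.00

Highest: Football (34.00)
Lowest: Rugby (9.00)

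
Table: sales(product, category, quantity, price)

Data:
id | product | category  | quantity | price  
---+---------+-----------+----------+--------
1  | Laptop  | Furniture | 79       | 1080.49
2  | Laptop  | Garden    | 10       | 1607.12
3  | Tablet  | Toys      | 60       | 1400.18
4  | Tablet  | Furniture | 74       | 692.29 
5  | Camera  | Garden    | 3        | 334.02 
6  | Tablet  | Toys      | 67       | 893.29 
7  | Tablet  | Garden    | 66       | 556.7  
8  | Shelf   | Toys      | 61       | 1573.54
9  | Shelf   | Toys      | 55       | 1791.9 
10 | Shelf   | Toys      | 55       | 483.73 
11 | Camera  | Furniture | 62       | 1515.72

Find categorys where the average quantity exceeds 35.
SELECT category, AVG(quantity)
FROM sales
GROUP BY category
HAVING AVG(quantity) > 35

Result:
  Furniture: avg=71.67
  Toys: avg=59.60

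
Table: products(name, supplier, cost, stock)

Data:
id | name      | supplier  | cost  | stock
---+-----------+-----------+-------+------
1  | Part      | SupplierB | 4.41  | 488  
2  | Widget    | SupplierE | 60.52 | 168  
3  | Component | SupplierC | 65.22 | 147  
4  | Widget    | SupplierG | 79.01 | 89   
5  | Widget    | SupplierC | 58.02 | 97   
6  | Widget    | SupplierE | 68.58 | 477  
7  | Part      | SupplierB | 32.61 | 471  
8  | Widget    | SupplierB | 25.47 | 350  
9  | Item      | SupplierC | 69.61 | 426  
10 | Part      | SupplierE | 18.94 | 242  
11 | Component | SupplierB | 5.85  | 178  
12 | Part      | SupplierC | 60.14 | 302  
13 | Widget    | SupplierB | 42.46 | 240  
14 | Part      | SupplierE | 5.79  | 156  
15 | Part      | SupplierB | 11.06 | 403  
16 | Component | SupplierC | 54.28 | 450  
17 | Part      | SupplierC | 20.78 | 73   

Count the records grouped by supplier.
SELECT supplier, COUNT(*) as count
FROM products
GROUP BY supplier

Result:
  SupplierB: 6
  SupplierC: 6
  SupplierE: 4
  SupplierG: 1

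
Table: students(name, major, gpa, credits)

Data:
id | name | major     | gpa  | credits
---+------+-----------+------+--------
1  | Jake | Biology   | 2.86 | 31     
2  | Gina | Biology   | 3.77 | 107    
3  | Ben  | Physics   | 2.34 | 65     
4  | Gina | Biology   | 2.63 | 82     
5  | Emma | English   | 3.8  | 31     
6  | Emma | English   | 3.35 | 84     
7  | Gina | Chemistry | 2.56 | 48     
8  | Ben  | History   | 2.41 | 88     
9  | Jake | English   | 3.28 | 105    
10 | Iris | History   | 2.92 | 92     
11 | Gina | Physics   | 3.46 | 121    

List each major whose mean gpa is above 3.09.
SELECT major, AVG(gpa)
FROM students
GROUP BY major
HAVING AVG(gpa) > 3.09

Result:
  English: avg=3.48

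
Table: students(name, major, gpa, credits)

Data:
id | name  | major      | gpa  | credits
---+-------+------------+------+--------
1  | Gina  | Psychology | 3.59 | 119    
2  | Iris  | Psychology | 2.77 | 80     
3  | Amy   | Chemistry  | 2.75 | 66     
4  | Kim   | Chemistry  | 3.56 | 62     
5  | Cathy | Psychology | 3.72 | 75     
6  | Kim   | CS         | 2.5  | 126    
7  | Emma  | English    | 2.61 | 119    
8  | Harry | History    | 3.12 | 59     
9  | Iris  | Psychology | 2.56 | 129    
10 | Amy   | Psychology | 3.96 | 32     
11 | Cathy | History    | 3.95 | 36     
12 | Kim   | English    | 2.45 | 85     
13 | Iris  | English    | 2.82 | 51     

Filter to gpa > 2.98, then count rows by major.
SELECT major, COUNT(*)
FROM students
WHERE gpa > 2.98
GROUP BY major

Note: WHERE filters rows before grouping.

Result:
  Chemistry: 1
  History: 2
  Psychology: 3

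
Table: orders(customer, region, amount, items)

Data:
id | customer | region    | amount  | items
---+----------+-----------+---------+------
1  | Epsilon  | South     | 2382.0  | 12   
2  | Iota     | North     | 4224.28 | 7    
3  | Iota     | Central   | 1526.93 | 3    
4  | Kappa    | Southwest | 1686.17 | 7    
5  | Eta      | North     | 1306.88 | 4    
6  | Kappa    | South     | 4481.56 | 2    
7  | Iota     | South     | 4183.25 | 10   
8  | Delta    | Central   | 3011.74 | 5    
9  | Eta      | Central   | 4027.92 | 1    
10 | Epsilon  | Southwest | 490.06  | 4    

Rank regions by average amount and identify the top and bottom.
SELECT region, AVG(amount)
FROM orders
GROUP BY region
ORDER BY AVG(amount)

All groups:
  Southwest: 1088.12
  North: 2765.58
  Central: 2855.53
  South: 3682.27

Highest: South (3682.27)
Lowest: Southwest (1088.12)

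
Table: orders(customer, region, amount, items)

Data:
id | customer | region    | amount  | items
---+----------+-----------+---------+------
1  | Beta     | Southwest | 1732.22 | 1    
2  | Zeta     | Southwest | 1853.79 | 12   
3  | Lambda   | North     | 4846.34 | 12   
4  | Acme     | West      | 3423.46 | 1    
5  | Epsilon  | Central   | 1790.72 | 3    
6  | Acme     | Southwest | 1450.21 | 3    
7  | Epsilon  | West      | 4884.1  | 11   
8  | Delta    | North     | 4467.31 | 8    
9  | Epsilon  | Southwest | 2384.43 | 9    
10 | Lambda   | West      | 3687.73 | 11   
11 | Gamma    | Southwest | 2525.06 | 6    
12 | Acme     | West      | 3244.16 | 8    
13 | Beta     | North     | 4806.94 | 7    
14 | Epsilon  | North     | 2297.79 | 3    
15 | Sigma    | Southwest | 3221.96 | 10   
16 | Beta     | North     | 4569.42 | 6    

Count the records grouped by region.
SELECT region, COUNT(*) as count
FROM orders
GROUP BY region

Result:
  Central: 1
  North: 5
  Southwest: 6
  West: 4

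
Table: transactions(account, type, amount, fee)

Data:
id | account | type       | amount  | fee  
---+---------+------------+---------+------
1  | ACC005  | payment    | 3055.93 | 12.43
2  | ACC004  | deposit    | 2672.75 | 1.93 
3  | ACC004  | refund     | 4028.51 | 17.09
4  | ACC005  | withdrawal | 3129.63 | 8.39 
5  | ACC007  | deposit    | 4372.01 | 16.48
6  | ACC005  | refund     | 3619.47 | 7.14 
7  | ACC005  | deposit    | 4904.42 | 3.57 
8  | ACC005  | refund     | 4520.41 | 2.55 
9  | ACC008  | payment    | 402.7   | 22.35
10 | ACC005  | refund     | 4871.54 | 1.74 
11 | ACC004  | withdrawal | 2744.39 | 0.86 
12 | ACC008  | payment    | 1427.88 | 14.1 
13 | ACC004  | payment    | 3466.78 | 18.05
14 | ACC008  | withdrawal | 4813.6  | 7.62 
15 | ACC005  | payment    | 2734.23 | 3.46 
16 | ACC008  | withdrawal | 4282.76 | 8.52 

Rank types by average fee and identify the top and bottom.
SELECT type, AVG(fee)
FROM transactions
GROUP BY type
ORDER BY AVG(fee)

All groups:
  withdrawal: 6.35
  refund: 7.13
  deposit: 7.33
  payment: 14.08

Highest: payment (14.08)
Lowest: withdrawal (6.35)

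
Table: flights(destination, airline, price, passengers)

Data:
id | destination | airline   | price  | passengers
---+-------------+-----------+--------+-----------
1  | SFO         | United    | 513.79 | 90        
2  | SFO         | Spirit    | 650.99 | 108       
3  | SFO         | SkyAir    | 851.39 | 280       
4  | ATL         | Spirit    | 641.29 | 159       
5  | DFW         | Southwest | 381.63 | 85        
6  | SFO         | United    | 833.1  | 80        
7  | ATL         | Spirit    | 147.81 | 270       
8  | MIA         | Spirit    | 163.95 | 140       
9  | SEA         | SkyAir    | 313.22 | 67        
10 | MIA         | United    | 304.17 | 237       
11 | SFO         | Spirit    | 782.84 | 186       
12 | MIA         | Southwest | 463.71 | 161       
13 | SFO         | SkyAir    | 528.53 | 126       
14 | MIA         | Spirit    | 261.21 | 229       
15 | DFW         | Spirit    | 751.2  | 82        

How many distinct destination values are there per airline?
SELECT airline, COUNT(DISTINCT destination)
FROM flights
GROUP BY airline

Result:
  SkyAir: 2 distinct
  Southwest: 2 distinct
  Spirit: 4 distinct
  United: 2 distinct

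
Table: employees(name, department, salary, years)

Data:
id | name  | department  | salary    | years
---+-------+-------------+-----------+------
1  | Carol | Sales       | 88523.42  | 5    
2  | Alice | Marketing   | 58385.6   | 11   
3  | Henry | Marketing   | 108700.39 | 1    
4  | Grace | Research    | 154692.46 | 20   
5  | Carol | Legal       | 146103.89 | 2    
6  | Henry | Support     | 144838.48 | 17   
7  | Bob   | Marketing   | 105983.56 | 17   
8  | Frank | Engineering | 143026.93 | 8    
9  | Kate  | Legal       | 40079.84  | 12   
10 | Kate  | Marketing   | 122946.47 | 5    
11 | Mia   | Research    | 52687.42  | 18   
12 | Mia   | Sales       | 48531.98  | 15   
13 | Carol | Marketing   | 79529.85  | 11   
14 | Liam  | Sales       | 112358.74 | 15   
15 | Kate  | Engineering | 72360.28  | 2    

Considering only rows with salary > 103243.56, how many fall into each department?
SELECT department, COUNT(*)
FROM employees
WHERE salary > 103243.56
GROUP BY department

Note: WHERE filters rows before grouping.

Result:
  Engineering: 1
  Legal: 1
  Marketing: 3
  Research: 1
  Sales: 1
  Support: 1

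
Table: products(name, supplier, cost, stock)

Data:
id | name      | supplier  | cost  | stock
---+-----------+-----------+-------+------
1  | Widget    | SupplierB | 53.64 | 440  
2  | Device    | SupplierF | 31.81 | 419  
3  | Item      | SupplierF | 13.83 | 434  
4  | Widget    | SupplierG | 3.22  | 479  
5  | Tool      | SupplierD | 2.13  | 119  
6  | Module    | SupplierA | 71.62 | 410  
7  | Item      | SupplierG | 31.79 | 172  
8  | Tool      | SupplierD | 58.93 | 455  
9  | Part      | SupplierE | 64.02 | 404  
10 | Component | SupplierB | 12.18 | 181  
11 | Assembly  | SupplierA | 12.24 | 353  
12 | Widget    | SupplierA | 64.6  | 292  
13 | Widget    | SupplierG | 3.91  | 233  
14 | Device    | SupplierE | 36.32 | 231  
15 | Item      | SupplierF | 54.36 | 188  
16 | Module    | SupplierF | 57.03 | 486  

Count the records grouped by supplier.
SELECT supplier, COUNT(*) as count
FROM products
GROUP BY supplier

Result:
  SupplierA: 3
  SupplierB: 2
  SupplierD: 2
  SupplierE: 2
  SupplierF: 4
  SupplierG: 3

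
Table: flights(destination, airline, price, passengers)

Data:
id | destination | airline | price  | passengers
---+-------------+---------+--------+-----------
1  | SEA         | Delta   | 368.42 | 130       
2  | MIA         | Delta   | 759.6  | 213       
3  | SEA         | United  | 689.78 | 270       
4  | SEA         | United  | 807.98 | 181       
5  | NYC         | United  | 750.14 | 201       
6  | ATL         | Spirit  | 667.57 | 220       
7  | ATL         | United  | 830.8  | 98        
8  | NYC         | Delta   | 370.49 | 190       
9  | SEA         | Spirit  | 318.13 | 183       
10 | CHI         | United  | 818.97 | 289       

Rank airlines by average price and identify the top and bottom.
SELECT airline, AVG(price)
FROM flights
GROUP BY airline
ORDER BY AVG(price)

All groups:
  Spirit: 492.85
  Delta: 499.50
  United: 779.53

Highest: United (779.53)
Lowest: Spirit (492.85)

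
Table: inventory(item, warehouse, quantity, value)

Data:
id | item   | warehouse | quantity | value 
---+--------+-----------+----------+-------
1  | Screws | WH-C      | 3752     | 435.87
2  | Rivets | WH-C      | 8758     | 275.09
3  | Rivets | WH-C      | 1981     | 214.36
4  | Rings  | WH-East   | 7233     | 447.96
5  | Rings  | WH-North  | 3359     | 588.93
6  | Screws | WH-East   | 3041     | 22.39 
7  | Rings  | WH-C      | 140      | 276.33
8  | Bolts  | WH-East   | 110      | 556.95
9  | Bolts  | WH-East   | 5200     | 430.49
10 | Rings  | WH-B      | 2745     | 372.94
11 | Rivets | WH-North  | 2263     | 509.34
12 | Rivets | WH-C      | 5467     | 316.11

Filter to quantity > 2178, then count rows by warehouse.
SELECT warehouse, COUNT(*)
FROM inventory
WHERE quantity > 2178
GROUP BY warehouse

Note: WHERE filters rows before grouping.

Result:
  WH-B: 1
  WH-C: 3
  WH-East: 3
  WH-North: 2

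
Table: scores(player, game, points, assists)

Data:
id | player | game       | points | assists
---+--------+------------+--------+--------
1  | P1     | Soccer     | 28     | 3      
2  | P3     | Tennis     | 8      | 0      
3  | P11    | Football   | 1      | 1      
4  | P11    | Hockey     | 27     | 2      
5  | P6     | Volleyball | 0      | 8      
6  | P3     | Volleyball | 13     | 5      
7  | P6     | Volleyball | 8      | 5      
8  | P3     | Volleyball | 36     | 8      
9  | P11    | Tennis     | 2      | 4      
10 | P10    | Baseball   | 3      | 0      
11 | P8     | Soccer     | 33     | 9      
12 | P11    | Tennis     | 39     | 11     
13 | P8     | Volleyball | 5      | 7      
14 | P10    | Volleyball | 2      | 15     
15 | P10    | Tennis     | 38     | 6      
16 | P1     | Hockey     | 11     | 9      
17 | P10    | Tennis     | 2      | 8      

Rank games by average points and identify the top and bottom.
SELECT game, AVG(points)
FROM scores
GROUP BY game
ORDER BY AVG(points)

All groups:
  Football: 1.00
  Baseball: 3.00
  Volleyball: 10.67
  Tennis: 17.80
  Hockey: 19.00
  Soccer: 30.50

Highest: Soccer (30.50)
Lowest: Football (1.00)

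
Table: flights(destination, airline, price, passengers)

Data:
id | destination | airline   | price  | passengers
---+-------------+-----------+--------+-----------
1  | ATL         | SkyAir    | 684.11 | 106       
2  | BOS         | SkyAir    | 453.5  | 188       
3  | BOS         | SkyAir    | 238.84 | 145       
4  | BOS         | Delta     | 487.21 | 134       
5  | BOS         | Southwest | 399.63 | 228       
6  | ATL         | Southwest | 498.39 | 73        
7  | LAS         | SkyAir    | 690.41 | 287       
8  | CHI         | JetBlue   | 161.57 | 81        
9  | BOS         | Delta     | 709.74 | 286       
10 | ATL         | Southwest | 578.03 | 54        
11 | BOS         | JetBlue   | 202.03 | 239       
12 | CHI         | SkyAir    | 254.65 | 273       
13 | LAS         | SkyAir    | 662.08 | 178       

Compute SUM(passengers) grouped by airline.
SELECT airline, SUM(passengers) as result
FROM flights
GROUP BY airline

Result:
  Delta: 420
  JetBlue: 320
  SkyAir: 1177
  Southwest: 355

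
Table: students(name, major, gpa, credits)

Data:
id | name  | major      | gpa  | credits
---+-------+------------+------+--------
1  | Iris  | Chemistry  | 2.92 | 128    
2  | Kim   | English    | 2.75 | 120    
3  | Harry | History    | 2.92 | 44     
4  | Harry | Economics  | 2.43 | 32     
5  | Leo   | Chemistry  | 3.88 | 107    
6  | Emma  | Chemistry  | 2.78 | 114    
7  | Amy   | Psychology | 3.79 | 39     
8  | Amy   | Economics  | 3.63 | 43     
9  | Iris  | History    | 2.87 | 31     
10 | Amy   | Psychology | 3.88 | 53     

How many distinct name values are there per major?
SELECT major, COUNT(DISTINCT name)
FROM students
GROUP BY major

Result:
  Chemistry: 3 distinct
  Economics: 2 distinct
  English: 1 distinct
  History: 2 distinct
  Psychology: 1 distinct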